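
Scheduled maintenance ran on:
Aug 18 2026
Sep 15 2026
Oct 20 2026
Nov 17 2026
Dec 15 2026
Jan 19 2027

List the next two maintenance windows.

All dates are Tuesdays, 28, 35, 28, 28, 35 days apart.
Specifically, the 3rd Tuesday of each month.
February 2027 — 3rd Tuesday is Feb 16 2027.
March 2027 — 3rd Tuesday is Mar 16 2027.

Feb 16 2027, Mar 16 2027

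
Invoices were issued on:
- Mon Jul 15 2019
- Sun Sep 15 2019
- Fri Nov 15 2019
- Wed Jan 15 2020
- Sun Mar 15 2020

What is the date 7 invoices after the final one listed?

Sat May 15 2021

Gaps: 62, 61, 61, 60 days — not constant. Every event is on the 15th of the month.
Pattern: the 15th of every 2 months.
Next: May 2020 → Fri May 15 2020.
Next: July 2020 → Wed Jul 15 2020.
September 2020: Tue Sep 15 2020.
Next: November 2020 → Sun Nov 15 2020.
January 2021: Fri Jan 15 2021.
March 2021: Mon Mar 15 2021.
May 2021: Sat May 15 2021.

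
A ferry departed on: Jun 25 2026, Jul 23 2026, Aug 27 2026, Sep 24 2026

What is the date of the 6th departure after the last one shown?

Gaps: 28, 35, 28 days — a mix of 28 and 35. Every date is a Thursday.
Each is the 4th Thursday of its month.
4th Thursday of October 2026: Oct 22 2026.
4th Thursday of November 2026: Nov 26 2026.
December 2026 — 4th Thursday is Dec 24 2026.
4th Thursday of January 2027: Jan 28 2027.
4th Thursday of February 2027: Feb 25 2027.
March 2027 — 4th Thursday is Mar 25 2027.

Mar 25 2027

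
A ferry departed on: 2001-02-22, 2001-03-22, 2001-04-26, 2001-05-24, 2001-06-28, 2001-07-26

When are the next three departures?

2001-08-23, 2001-09-27, 2001-10-25

These are Thursdays at 28- or 35-day spacing (28, 35, 28, 35, 28).
The pattern: 4th Thursday of the month.
4th Thursday of August 2001: 2001-08-23.
September 2001 — 4th Thursday is 2001-09-27.
October 2001 — 4th Thursday is 2001-10-25.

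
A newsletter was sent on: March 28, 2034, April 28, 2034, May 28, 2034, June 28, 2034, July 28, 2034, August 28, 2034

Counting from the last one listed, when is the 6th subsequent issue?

Gaps: 31, 30, 31, 30, 31 days — not constant. Every event is on the 28th of the month.
Pattern: the 28th of each month.
September 2034: September 28, 2034.
Next: October 2034 → October 28, 2034.
November 2034: November 28, 2034.
December 2034: December 28, 2034.
January 2035: January 28, 2035.
Next: February 2035 → February 28, 2035.

February 28, 2035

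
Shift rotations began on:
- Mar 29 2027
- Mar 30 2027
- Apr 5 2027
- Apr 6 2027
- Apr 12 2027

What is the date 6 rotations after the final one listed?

May 3 2027

Gaps: 1, 6, 1, 6 days — not constant, but cyclic with period 2.
The events fall on every Monday and Tuesday.
Next Tuesday: Apr 13 2027.
Next Monday: Apr 19 2027.
Next Tuesday: Apr 20 2027.
Next Monday: Apr 26 2027.
Next Tuesday: Apr 27 2027.
The following Monday is May 3 2027.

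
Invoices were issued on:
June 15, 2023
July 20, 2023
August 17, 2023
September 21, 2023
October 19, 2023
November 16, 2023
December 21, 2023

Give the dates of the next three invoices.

January 18, 2024; February 15, 2024; March 21, 2024

Gaps: 35, 28, 35, 28, 28, 35 days — a mix of 28 and 35. Every date is a Thursday.
Each is the 3rd Thursday of its month.
3rd Thursday of January 2024: January 18, 2024.
February 2024 — 3rd Thursday is February 15, 2024.
March 2024 — 3rd Thursday is March 21, 2024.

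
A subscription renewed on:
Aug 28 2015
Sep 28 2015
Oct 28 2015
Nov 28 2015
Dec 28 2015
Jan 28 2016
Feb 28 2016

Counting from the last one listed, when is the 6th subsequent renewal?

Aug 28 2016

The day-of-month is always 28 (31, 30, 31, 30, 31, 31 days between events).
So this recurs on the 28th of each month.
Next: March 2016 → Mar 28 2016.
April 2016: Apr 28 2016.
May 2016: May 28 2016.
June 2016: Jun 28 2016.
July 2016: Jul 28 2016.
August 2016: Aug 28 2016.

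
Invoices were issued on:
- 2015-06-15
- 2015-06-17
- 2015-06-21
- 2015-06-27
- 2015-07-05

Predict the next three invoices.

2015-07-15, 2015-07-27, 2015-08-10

Gaps: 2, 4, 6, 8 days — each gap is 2 larger than the previous one.
Next gap: 10 days. 2015-07-05 + 10 days = 2015-07-15.
Next gap: 12 days. 2015-07-15 + 12 days = 2015-07-27.
Next gap: 14 days. 2015-07-27 + 14 days = 2015-08-10.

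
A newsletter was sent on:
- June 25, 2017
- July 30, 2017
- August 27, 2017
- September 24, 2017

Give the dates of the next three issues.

October 29, 2017; November 26, 2017; December 31, 2017

Every date is a Sunday; gaps 35, 28, 28 days.
Each is the last Sunday of its month (at least one falls on the 29th or later, ruling out '4th Sunday').
October 2017 ends with Sunday October 29, 2017.
Last Sunday of November 2017: November 26, 2017.
December 2017 ends with Sunday December 31, 2017.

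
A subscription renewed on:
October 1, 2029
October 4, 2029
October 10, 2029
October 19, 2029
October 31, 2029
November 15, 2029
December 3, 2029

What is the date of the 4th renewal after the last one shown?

The spacing grows by 3 each time: 3, 6, 9, 12, 15, 18 days.
Next gap: 21 days. December 3, 2029 + 21 days = December 24, 2029.
Next gap: 24 days. December 24, 2029 + 24 days = January 17, 2030.
Next gap: 27 days. January 17, 2030 + 27 days = February 13, 2030.
Next gap: 30 days. February 13, 2030 + 30 days = March 15, 2030.

March 15, 2030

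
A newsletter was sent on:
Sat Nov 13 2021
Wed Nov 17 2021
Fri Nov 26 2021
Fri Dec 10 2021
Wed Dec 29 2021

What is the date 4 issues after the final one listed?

Wed May 4 2022

Intervals are 4, 9, 14, 19 days — an arithmetic progression with common difference 5.
Next gap: 24 days. Wed Dec 29 2021 + 24 days = Sat Jan 22 2022.
Next gap: 29 days. Sat Jan 22 2022 + 29 days = Sun Feb 20 2022.
Next gap: 34 days. Sun Feb 20 2022 + 34 days = Sat Mar 26 2022.
Next gap: 39 days. Sat Mar 26 2022 + 39 days = Wed May 4 2022.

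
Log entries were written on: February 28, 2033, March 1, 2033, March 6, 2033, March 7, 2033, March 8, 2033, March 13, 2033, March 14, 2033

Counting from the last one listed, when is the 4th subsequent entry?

Every event lands on a Monday or Tuesday or Sunday (gaps cycle 1, 5, 1, 1, 5, 1).
So the schedule is: every Monday, Tuesday and Sunday.
The following Tuesday is March 15, 2033.
The following Sunday is March 20, 2033.
The following Monday is March 21, 2033.
Next Tuesday: March 22, 2033.

March 22, 2033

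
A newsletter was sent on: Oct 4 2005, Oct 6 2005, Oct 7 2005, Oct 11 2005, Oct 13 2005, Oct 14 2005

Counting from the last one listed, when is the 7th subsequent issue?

Nov 1 2005

The gap pattern 2, 1, 4, 2, 1 repeats every 3 events.
These are the Tuesdays, Thursdays and Fridays of each week.
Next Tuesday: Oct 18 2005.
The following Thursday is Oct 20 2005.
Next Friday: Oct 21 2005.
Next Tuesday: Oct 25 2005.
Next Thursday: Oct 27 2005.
Next Friday: Oct 28 2005.
The following Tuesday is Nov 1 2005.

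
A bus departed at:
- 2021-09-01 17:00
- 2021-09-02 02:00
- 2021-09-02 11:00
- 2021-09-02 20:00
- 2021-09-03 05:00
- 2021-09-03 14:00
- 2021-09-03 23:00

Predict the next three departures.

Gaps: 9, 9, 9, 9, 9, 9 hours — each event is 9 hours after the previous one.
2021-09-03 23:00 + 9 h = 2021-09-04 08:00.
2021-09-04 08:00 + 9 h = 2021-09-04 17:00.
2021-09-04 17:00 + 9 h = 2021-09-05 02:00.

2021-09-04 08:00, 2021-09-04 17:00, 2021-09-05 02:00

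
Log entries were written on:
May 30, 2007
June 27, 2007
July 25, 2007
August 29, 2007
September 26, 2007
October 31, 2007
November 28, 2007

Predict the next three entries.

December 26, 2007; January 30, 2008; February 27, 2008

Every date is a Wednesday; gaps 28, 28, 35, 28, 35, 28 days.
Each is the last Wednesday of its month (at least one falls on the 29th or later, ruling out '4th Wednesday').
December 2007 ends with Wednesday December 26, 2007.
January 2008 ends with Wednesday January 30, 2008.
Last Wednesday of February 2008: February 27, 2008.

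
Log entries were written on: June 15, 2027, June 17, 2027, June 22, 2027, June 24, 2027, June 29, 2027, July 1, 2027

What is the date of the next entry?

July 6, 2027

Every event lands on a Tuesday or Thursday (gaps cycle 2, 5, 2, 5, 2).
So the schedule is: every Tuesday and Thursday.
The following Tuesday is July 6, 2027.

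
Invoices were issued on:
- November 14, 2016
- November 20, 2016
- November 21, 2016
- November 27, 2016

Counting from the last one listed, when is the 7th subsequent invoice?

December 19, 2016

Gaps: 6, 1, 6 days — not constant, but cyclic with period 2.
The events fall on every Monday and Sunday.
Next Monday: November 28, 2016.
Next Sunday: December 4, 2016.
The following Monday is December 5, 2016.
Next Sunday: December 11, 2016.
Next Monday: December 12, 2016.
The following Sunday is December 18, 2016.
Next Monday: December 19, 2016.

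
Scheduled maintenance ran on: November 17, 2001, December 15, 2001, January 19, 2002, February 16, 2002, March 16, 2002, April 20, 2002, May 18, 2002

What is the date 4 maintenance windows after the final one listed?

All dates are Saturdays, 28, 35, 28, 28, 35, 28 days apart.
Specifically, the 3rd Saturday of each month.
June 2002 — 3rd Saturday is June 15, 2002.
3rd Saturday of July 2002: July 20, 2002.
August 2002 — 3rd Saturday is August 17, 2002.
3rd Saturday of September 2002: September 21, 2002.

September 21, 2002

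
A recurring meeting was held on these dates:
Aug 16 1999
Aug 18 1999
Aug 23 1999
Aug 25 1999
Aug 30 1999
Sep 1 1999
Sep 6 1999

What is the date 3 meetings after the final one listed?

Sep 15 1999

Every event lands on a Monday or Wednesday (gaps cycle 2, 5, 2, 5, 2, 5).
So the schedule is: every Monday and Wednesday.
Next Wednesday: Sep 8 1999.
Next Monday: Sep 13 1999.
Next Wednesday: Sep 15 1999.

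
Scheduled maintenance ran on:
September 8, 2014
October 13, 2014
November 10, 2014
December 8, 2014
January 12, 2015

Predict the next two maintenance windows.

These are Mondays at 28- or 35-day spacing (35, 28, 28, 35).
The pattern: 2nd Monday of the month.
2nd Monday of February 2015: February 9, 2015.
March 2015 — 2nd Monday is March 9, 2015.

February 9, 2015; March 9, 2015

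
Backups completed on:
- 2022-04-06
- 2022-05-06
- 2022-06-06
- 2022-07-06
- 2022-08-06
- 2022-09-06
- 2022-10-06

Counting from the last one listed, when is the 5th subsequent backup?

2023-03-06

Gaps: 30, 31, 30, 31, 31, 30 days — not constant. Every event is on the 6th of the month.
Pattern: the 6th of each month.
Next: November 2022 → 2022-11-06.
December 2022: 2022-12-06.
January 2023: 2023-01-06.
February 2023: 2023-02-06.
Next: March 2023 → 2023-03-06.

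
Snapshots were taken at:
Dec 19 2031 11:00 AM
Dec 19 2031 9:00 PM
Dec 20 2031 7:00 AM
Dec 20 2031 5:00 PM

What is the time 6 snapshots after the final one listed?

Spacing: 10, 10, 10 h — constant 10 h.
Dec 20 2031 5:00 PM + 10 h = Dec 21 2031 3:00 AM.
Dec 21 2031 3:00 AM + 10 h = Dec 21 2031 1:00 PM.
Dec 21 2031 1:00 PM + 10 h = Dec 21 2031 11:00 PM.
Dec 21 2031 11:00 PM + 10 h = Dec 22 2031 9:00 AM.
Dec 22 2031 9:00 AM + 10 h = Dec 22 2031 7:00 PM.
Dec 22 2031 7:00 PM + 10 h = Dec 23 2031 5:00 AM.

Dec 23 2031 5:00 AM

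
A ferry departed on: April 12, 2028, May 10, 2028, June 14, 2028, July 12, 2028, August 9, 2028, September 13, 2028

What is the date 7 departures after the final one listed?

April 11, 2029

Gaps: 28, 35, 28, 28, 35 days — a mix of 28 and 35. Every date is a Wednesday.
Each is the 2nd Wednesday of its month.
2nd Wednesday of October 2028: October 11, 2028.
November 2028 — 2nd Wednesday is November 8, 2028.
2nd Wednesday of December 2028: December 13, 2028.
2nd Wednesday of January 2029: January 10, 2029.
2nd Wednesday of February 2029: February 14, 2029.
2nd Wednesday of March 2029: March 14, 2029.
April 2029 — 2nd Wednesday is April 11, 2029.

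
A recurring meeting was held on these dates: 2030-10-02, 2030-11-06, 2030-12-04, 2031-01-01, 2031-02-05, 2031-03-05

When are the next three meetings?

2031-04-02, 2031-05-07, 2031-06-04

These are Wednesdays at 28- or 35-day spacing (35, 28, 28, 35, 28).
The pattern: 1st Wednesday of the month.
1st Wednesday of April 2031: 2031-04-02.
1st Wednesday of May 2031: 2031-05-07.
June 2031 — 1st Wednesday is 2031-06-04.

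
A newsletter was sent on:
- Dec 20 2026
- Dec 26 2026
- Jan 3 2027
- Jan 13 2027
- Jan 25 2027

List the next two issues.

The spacing grows by 2 each time: 6, 8, 10, 12 days.
Next gap: 14 days. Jan 25 2027 + 14 days = Feb 8 2027.
Next gap: 16 days. Feb 8 2027 + 16 days = Feb 24 2027.

Feb 8 2027, Feb 24 2027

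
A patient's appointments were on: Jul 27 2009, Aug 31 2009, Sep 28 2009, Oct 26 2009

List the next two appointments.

Nov 30 2009, Dec 28 2009

These are Mondays with 35, 28, 28-day gaps.
Each is the final Monday of its month — Aug 31 2009 is past the 28th, so '4th Monday' doesn't fit.
Last Monday of November 2009: Nov 30 2009.
Last Monday of December 2009: Dec 28 2009.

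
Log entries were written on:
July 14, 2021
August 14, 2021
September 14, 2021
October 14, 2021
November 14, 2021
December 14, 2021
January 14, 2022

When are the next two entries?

February 14, 2022; March 14, 2022

Gaps: 31, 31, 30, 31, 30, 31 days — not constant. Every event is on the 14th of the month.
Pattern: the 14th of each month.
Next: February 2022 → February 14, 2022.
Next: March 2022 → March 14, 2022.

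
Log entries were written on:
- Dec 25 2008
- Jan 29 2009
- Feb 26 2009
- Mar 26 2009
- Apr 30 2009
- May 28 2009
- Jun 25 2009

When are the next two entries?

These are Thursdays with 35, 28, 28, 35, 28, 28-day gaps.
Each is the final Thursday of its month — Jan 29 2009 is past the 28th, so '4th Thursday' doesn't fit.
July 2009 ends with Thursday Jul 30 2009.
August 2009 ends with Thursday Aug 27 2009.

Jul 30 2009, Aug 27 2009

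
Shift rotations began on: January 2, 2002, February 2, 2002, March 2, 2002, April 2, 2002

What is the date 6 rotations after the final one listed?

October 2, 2002

The day-of-month is always 2 (31, 28, 31 days between events).
So this recurs on the 2nd of each month.
May 2002: May 2, 2002.
June 2002: June 2, 2002.
Next: July 2002 → July 2, 2002.
Next: August 2002 → August 2, 2002.
September 2002: September 2, 2002.
Next: October 2002 → October 2, 2002.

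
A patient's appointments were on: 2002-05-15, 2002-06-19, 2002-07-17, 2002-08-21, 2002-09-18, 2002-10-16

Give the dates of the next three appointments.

2002-11-20, 2002-12-18, 2003-01-15

Gaps: 35, 28, 35, 28, 28 days — a mix of 28 and 35. Every date is a Wednesday.
Each is the 3rd Wednesday of its month.
November 2002 — 3rd Wednesday is 2002-11-20.
3rd Wednesday of December 2002: 2002-12-18.
January 2003 — 3rd Wednesday is 2003-01-15.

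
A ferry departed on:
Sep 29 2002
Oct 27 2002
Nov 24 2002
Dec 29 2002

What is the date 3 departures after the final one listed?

Mar 30 2003

These are Sundays with 28, 28, 35-day gaps.
Each is the final Sunday of its month — Sep 29 2002 is past the 28th, so '4th Sunday' doesn't fit.
January 2003 ends with Sunday Jan 26 2003.
February 2003 ends with Sunday Feb 23 2003.
Last Sunday of March 2003: Mar 30 2003.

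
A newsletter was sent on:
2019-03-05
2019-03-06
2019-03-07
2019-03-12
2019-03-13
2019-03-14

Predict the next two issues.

Every event lands on a Tuesday or Wednesday or Thursday (gaps cycle 1, 1, 5, 1, 1).
So the schedule is: every Tuesday, Wednesday and Thursday.
The following Tuesday is 2019-03-19.
The following Wednesday is 2019-03-20.

2019-03-19, 2019-03-20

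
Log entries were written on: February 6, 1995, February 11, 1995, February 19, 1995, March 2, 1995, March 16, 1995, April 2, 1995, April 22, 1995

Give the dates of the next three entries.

May 15, 1995; June 10, 1995; July 9, 1995

Intervals are 5, 8, 11, 14, 17, 20 days — an arithmetic progression with common difference 3.
Next gap: 23 days. April 22, 1995 + 23 days = May 15, 1995.
Next gap: 26 days. May 15, 1995 + 26 days = June 10, 1995.
Next gap: 29 days. June 10, 1995 + 29 days = July 9, 1995.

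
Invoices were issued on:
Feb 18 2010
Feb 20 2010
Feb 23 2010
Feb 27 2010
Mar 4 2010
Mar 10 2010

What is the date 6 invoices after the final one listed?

Intervals are 2, 3, 4, 5, 6 days — an arithmetic progression with common difference 1.
Next gap: 7 days. Mar 10 2010 + 7 days = Mar 17 2010.
Next gap: 8 days. Mar 17 2010 + 8 days = Mar 25 2010.
Next gap: 9 days. Mar 25 2010 + 9 days = Apr 3 2010.
Next gap: 10 days. Apr 3 2010 + 10 days = Apr 13 2010.
Next gap: 11 days. Apr 13 2010 + 11 days = Apr 24 2010.
Next gap: 12 days. Apr 24 2010 + 12 days = May 6 2010.

May 6 2010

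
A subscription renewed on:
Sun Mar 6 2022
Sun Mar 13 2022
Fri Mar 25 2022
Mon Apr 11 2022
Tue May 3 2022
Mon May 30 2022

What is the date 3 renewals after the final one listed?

Sun Sep 18 2022

Gaps: 7, 12, 17, 22, 27 days — each gap is 5 larger than the previous one.
Next gap: 32 days. Mon May 30 2022 + 32 days = Fri Jul 1 2022.
Next gap: 37 days. Fri Jul 1 2022 + 37 days = Sun Aug 7 2022.
Next gap: 42 days. Sun Aug 7 2022 + 42 days = Sun Sep 18 2022.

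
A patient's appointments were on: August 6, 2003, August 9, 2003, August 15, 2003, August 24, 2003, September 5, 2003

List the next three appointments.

The spacing grows by 3 each time: 3, 6, 9, 12 days.
Next gap: 15 days. September 5, 2003 + 15 days = September 20, 2003.
Next gap: 18 days. September 20, 2003 + 18 days = October 8, 2003.
Next gap: 21 days. October 8, 2003 + 21 days = October 29, 2003.

September 20, 2003; October 8, 2003; October 29, 2003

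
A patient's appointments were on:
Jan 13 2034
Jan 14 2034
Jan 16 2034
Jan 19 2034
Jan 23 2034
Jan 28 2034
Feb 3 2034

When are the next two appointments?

Feb 10 2034, Feb 18 2034

Intervals are 1, 2, 3, 4, 5, 6 days — an arithmetic progression with common difference 1.
Next gap: 7 days. Feb 3 2034 + 7 days = Feb 10 2034.
Next gap: 8 days. Feb 10 2034 + 8 days = Feb 18 2034.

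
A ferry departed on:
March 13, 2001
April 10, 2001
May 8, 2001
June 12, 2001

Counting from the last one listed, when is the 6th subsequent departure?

December 11, 2001

These are Tuesdays at 28- or 35-day spacing (28, 28, 35).
The pattern: 2nd Tuesday of the month.
2nd Tuesday of July 2001: July 10, 2001.
August 2001 — 2nd Tuesday is August 14, 2001.
2nd Tuesday of September 2001: September 11, 2001.
2nd Tuesday of October 2001: October 9, 2001.
2nd Tuesday of November 2001: November 13, 2001.
December 2001 — 2nd Tuesday is December 11, 2001.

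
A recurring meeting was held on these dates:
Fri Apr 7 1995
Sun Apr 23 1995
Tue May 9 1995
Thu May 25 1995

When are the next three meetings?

Gaps between consecutive events: 16, 16, 16 days — a constant 16-day interval.
Thu May 25 1995 + 16 days = Sat Jun 10 1995.
Sat Jun 10 1995 + 16 days = Mon Jun 26 1995.
Mon Jun 26 1995 + 16 days = Wed Jul 12 1995.

Sat Jun 10 1995, Mon Jun 26 1995, Wed Jul 12 1995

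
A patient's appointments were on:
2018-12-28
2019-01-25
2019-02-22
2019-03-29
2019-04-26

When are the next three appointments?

These are Fridays with 28, 28, 35, 28-day gaps.
Each is the final Friday of its month — 2019-03-29 is past the 28th, so '4th Friday' doesn't fit.
May 2019 ends with Friday 2019-05-31.
Last Friday of June 2019: 2019-06-28.
July 2019 ends with Friday 2019-07-26.

2019-05-31, 2019-06-28, 2019-07-26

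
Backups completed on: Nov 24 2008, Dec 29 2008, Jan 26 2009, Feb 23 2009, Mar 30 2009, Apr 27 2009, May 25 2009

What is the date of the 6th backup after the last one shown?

All Mondays; the gaps (35, 28, 28, 35, 28, 28) vary with month length.
This is the last Monday of each month.
June 2009 ends with Monday Jun 29 2009.
Last Monday of July 2009: Jul 27 2009.
August 2009 ends with Monday Aug 31 2009.
Last Monday of September 2009: Sep 28 2009.
Last Monday of October 2009: Oct 26 2009.
Last Monday of November 2009: Nov 30 2009.

Nov 30 2009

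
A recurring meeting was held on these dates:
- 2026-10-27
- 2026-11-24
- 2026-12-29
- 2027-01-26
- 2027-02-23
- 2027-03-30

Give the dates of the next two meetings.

All Tuesdays; the gaps (28, 35, 28, 28, 35) vary with month length.
This is the last Tuesday of each month.
Last Tuesday of April 2027: 2027-04-27.
Last Tuesday of May 2027: 2027-05-25.

2027-04-27, 2027-05-25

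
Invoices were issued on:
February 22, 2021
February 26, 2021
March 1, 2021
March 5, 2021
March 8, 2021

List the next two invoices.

Gaps: 4, 3, 4, 3 days — not constant, but cyclic with period 2.
The events fall on every Monday and Friday.
The following Friday is March 12, 2021.
Next Monday: March 15, 2021.

March 12, 2021; March 15, 2021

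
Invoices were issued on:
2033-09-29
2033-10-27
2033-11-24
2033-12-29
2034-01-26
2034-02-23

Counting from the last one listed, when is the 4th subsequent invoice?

All Thursdays; the gaps (28, 28, 35, 28, 28) vary with month length.
This is the last Thursday of each month.
Last Thursday of March 2034: 2034-03-30.
April 2034 ends with Thursday 2034-04-27.
Last Thursday of May 2034: 2034-05-25.
Last Thursday of June 2034: 2034-06-29.

2034-06-29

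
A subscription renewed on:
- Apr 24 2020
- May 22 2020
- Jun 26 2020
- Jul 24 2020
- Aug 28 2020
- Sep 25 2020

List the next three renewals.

Oct 23 2020, Nov 27 2020, Dec 25 2020

All dates are Fridays, 28, 35, 28, 35, 28 days apart.
Specifically, the 4th Friday of each month.
October 2020 — 4th Friday is Oct 23 2020.
November 2020 — 4th Friday is Nov 27 2020.
December 2020 — 4th Friday is Dec 25 2020.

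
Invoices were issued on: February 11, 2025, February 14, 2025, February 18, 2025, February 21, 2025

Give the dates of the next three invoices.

Gaps: 3, 4, 3 days — not constant, but cyclic with period 2.
The events fall on every Tuesday and Friday.
Next Tuesday: February 25, 2025.
Next Friday: February 28, 2025.
Next Tuesday: March 4, 2025.

February 25, 2025; February 28, 2025; March 4, 2025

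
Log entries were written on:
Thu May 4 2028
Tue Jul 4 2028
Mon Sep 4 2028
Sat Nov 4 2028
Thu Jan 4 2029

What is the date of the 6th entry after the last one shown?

Fri Jan 4 2030

The day-of-month is always 4 (61, 62, 61, 61 days between events).
So this recurs on the 4th of every 2 months.
Next: March 2029 → Sun Mar 4 2029.
May 2029: Fri May 4 2029.
July 2029: Wed Jul 4 2029.
September 2029: Tue Sep 4 2029.
Next: November 2029 → Sun Nov 4 2029.
January 2030: Fri Jan 4 2030.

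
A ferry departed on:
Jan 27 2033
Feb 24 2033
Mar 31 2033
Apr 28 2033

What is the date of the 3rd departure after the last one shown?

Every date is a Thursday; gaps 28, 35, 28 days.
Each is the last Thursday of its month (at least one falls on the 29th or later, ruling out '4th Thursday').
May 2033 ends with Thursday May 26 2033.
June 2033 ends with Thursday Jun 30 2033.
Last Thursday of July 2033: Jul 28 2033.

Jul 28 2033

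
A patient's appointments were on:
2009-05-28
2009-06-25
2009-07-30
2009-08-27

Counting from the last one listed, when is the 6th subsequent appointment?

2010-02-25

Every date is a Thursday; gaps 28, 35, 28 days.
Each is the last Thursday of its month (at least one falls on the 29th or later, ruling out '4th Thursday').
September 2009 ends with Thursday 2009-09-24.
October 2009 ends with Thursday 2009-10-29.
November 2009 ends with Thursday 2009-11-26.
December 2009 ends with Thursday 2009-12-31.
Last Thursday of January 2010: 2010-01-28.
February 2010 ends with Thursday 2010-02-25.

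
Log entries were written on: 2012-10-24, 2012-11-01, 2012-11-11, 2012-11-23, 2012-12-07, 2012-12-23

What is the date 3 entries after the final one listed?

2013-02-21

Gaps: 8, 10, 12, 14, 16 days — each gap is 2 larger than the previous one.
Next gap: 18 days. 2012-12-23 + 18 days = 2013-01-10.
Next gap: 20 days. 2013-01-10 + 20 days = 2013-01-30.
Next gap: 22 days. 2013-01-30 + 22 days = 2013-02-21.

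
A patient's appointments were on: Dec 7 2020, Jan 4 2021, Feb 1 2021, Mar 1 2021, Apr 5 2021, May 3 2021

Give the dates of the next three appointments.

Jun 7 2021, Jul 5 2021, Aug 2 2021

All dates are Mondays, 28, 28, 28, 35, 28 days apart.
Specifically, the 1st Monday of each month.
1st Monday of June 2021: Jun 7 2021.
1st Monday of July 2021: Jul 5 2021.
1st Monday of August 2021: Aug 2 2021.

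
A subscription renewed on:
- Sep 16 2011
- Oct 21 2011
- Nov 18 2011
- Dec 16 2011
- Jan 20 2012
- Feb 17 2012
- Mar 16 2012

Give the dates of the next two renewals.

Gaps: 35, 28, 28, 35, 28, 28 days — a mix of 28 and 35. Every date is a Friday.
Each is the 3rd Friday of its month.
April 2012 — 3rd Friday is Apr 20 2012.
3rd Friday of May 2012: May 18 2012.

Apr 20 2012, May 18 2012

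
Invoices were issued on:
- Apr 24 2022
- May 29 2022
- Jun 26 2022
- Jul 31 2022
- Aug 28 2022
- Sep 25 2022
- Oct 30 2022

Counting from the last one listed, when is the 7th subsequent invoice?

Every date is a Sunday; gaps 35, 28, 35, 28, 28, 35 days.
Each is the last Sunday of its month (at least one falls on the 29th or later, ruling out '4th Sunday').
Last Sunday of November 2022: Nov 27 2022.
Last Sunday of December 2022: Dec 25 2022.
Last Sunday of January 2023: Jan 29 2023.
February 2023 ends with Sunday Feb 26 2023.
March 2023 ends with Sunday Mar 26 2023.
April 2023 ends with Sunday Apr 30 2023.
Last Sunday of May 2023: May 28 2023.

May 28 2023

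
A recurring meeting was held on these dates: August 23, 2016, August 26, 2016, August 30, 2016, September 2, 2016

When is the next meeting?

September 6, 2016

Gaps: 3, 4, 3 days — not constant, but cyclic with period 2.
The events fall on every Tuesday and Friday.
Next Tuesday: September 6, 2016.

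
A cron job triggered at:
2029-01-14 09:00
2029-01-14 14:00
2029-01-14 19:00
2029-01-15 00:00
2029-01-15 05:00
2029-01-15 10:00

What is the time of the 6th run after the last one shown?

Gaps: 5, 5, 5, 5, 5 hours — each event is 5 hours after the previous one.
2029-01-15 10:00 + 5 h = 2029-01-15 15:00.
2029-01-15 15:00 + 5 h = 2029-01-15 20:00.
2029-01-15 20:00 + 5 h = 2029-01-16 01:00.
2029-01-16 01:00 + 5 h = 2029-01-16 06:00.
2029-01-16 06:00 + 5 h = 2029-01-16 11:00.
2029-01-16 11:00 + 5 h = 2029-01-16 16:00.

2029-01-16 16:00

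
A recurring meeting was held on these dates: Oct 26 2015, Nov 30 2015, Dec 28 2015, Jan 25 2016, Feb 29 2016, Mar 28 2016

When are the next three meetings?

All Mondays; the gaps (35, 28, 28, 35, 28) vary with month length.
This is the last Monday of each month.
April 2016 ends with Monday Apr 25 2016.
Last Monday of May 2016: May 30 2016.
June 2016 ends with Monday Jun 27 2016.

Apr 25 2016, May 30 2016, Jun 27 2016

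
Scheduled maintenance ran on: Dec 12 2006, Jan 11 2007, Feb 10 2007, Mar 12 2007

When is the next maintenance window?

Apr 11 2007

Every event comes 30 days after the last (30, 30, 30).
Mar 12 2007 + 30 days = Apr 11 2007.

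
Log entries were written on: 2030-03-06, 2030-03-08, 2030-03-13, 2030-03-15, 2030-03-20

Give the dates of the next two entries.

2030-03-22, 2030-03-27

The gap pattern 2, 5, 2, 5 repeats every 2 events.
These are the Wednesdays and Fridays of each week.
Next Friday: 2030-03-22.
Next Wednesday: 2030-03-27.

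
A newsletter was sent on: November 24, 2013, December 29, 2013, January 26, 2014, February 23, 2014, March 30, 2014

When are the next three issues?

April 27, 2014; May 25, 2014; June 29, 2014

All Sundays; the gaps (35, 28, 28, 35) vary with month length.
This is the last Sunday of each month.
April 2014 ends with Sunday April 27, 2014.
Last Sunday of May 2014: May 25, 2014.
Last Sunday of June 2014: June 29, 2014.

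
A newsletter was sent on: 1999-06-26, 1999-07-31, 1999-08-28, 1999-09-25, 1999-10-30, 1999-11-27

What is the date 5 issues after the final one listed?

All Saturdays; the gaps (35, 28, 28, 35, 28) vary with month length.
This is the last Saturday of each month.
Last Saturday of December 1999: 1999-12-25.
Last Saturday of January 2000: 2000-01-29.
February 2000 ends with Saturday 2000-02-26.
Last Saturday of March 2000: 2000-03-25.
Last Saturday of April 2000: 2000-04-29.

2000-04-29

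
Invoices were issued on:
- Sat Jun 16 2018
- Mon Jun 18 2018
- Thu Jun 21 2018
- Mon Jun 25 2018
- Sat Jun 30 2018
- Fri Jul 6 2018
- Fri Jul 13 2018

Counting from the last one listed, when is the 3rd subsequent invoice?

Thu Aug 9 2018

The spacing grows by 1 each time: 2, 3, 4, 5, 6, 7 days.
Next gap: 8 days. Fri Jul 13 2018 + 8 days = Sat Jul 21 2018.
Next gap: 9 days. Sat Jul 21 2018 + 9 days = Mon Jul 30 2018.
Next gap: 10 days. Mon Jul 30 2018 + 10 days = Thu Aug 9 2018.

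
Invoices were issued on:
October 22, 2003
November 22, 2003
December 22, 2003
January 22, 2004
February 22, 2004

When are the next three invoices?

March 22, 2004; April 22, 2004; May 22, 2004

The day-of-month is always 22 (31, 30, 31, 31 days between events).
So this recurs on the 22nd of each month.
March 2004: March 22, 2004.
April 2004: April 22, 2004.
May 2004: May 22, 2004.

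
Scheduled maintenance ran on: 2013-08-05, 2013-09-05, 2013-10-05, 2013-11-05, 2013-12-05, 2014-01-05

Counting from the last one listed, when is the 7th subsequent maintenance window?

Each date is the 5th; the gaps (31, 30, 31, 30, 31) track the month lengths.
The rule is the 5th of each month.
February 2014: 2014-02-05.
Next: March 2014 → 2014-03-05.
April 2014: 2014-04-05.
Next: May 2014 → 2014-05-05.
June 2014: 2014-06-05.
Next: July 2014 → 2014-07-05.
Next: August 2014 → 2014-08-05.

2014-08-05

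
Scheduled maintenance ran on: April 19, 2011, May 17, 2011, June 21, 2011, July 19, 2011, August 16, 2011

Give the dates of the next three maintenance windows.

These are Tuesdays at 28- or 35-day spacing (28, 35, 28, 28).
The pattern: 3rd Tuesday of the month.
3rd Tuesday of September 2011: September 20, 2011.
October 2011 — 3rd Tuesday is October 18, 2011.
3rd Tuesday of November 2011: November 15, 2011.

September 20, 2011; October 18, 2011; November 15, 2011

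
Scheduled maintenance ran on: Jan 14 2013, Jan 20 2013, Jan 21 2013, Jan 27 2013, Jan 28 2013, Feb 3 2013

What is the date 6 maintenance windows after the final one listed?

Feb 24 2013

Every event lands on a Monday or Sunday (gaps cycle 6, 1, 6, 1, 6).
So the schedule is: every Monday and Sunday.
Next Monday: Feb 4 2013.
The following Sunday is Feb 10 2013.
Next Monday: Feb 11 2013.
The following Sunday is Feb 17 2013.
Next Monday: Feb 18 2013.
The following Sunday is Feb 24 2013.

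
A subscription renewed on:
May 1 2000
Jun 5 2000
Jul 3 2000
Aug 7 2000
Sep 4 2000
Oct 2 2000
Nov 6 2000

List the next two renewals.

Dec 4 2000, Jan 1 2001

Gaps: 35, 28, 35, 28, 28, 35 days — a mix of 28 and 35. Every date is a Monday.
Each is the 1st Monday of its month.
December 2000 — 1st Monday is Dec 4 2000.
January 2001 — 1st Monday is Jan 1 2001.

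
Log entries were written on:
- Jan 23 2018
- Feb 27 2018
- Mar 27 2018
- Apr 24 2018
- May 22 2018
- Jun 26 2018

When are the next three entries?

Jul 24 2018, Aug 28 2018, Sep 25 2018

These are Tuesdays at 28- or 35-day spacing (35, 28, 28, 28, 35).
The pattern: 4th Tuesday of the month.
July 2018 — 4th Tuesday is Jul 24 2018.
August 2018 — 4th Tuesday is Aug 28 2018.
4th Tuesday of September 2018: Sep 25 2018.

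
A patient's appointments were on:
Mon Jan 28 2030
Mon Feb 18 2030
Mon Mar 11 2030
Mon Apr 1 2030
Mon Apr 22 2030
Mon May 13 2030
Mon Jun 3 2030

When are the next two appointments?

Every event comes 21 days after the last (21, 21, 21, 21, 21, 21).
Mon Jun 3 2030 + 21 days = Mon Jun 24 2030.
Mon Jun 24 2030 + 21 days = Mon Jul 15 2030.

Mon Jun 24 2030, Mon Jul 15 2030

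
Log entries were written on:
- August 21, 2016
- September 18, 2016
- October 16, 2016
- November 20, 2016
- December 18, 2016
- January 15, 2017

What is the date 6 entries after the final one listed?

July 16, 2017

These are Sundays at 28- or 35-day spacing (28, 28, 35, 28, 28).
The pattern: 3rd Sunday of the month.
February 2017 — 3rd Sunday is February 19, 2017.
March 2017 — 3rd Sunday is March 19, 2017.
April 2017 — 3rd Sunday is April 16, 2017.
3rd Sunday of May 2017: May 21, 2017.
3rd Sunday of June 2017: June 18, 2017.
July 2017 — 3rd Sunday is July 16, 2017.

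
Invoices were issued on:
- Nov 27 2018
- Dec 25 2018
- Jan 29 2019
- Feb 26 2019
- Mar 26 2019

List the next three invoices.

Apr 30 2019, May 28 2019, Jun 25 2019

Every date is a Tuesday; gaps 28, 35, 28, 28 days.
Each is the last Tuesday of its month (at least one falls on the 29th or later, ruling out '4th Tuesday').
Last Tuesday of April 2019: Apr 30 2019.
Last Tuesday of May 2019: May 28 2019.
Last Tuesday of June 2019: Jun 25 2019.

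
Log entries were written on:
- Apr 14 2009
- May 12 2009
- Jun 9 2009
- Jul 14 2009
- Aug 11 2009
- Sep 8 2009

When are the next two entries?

All dates are Tuesdays, 28, 28, 35, 28, 28 days apart.
Specifically, the 2nd Tuesday of each month.
2nd Tuesday of October 2009: Oct 13 2009.
November 2009 — 2nd Tuesday is Nov 10 2009.

Oct 13 2009, Nov 10 2009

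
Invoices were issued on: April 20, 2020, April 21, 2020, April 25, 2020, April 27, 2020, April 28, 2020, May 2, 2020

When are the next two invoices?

May 4, 2020; May 5, 2020

Every event lands on a Monday or Tuesday or Saturday (gaps cycle 1, 4, 2, 1, 4).
So the schedule is: every Monday, Tuesday and Saturday.
The following Monday is May 4, 2020.
The following Tuesday is May 5, 2020.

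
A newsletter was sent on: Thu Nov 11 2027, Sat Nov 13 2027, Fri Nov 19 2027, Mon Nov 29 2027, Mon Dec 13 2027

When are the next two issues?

Fri Dec 31 2027, Sat Jan 22 2028

The spacing grows by 4 each time: 2, 6, 10, 14 days.
Next gap: 18 days. Mon Dec 13 2027 + 18 days = Fri Dec 31 2027.
Next gap: 22 days. Fri Dec 31 2027 + 22 days = Sat Jan 22 2028.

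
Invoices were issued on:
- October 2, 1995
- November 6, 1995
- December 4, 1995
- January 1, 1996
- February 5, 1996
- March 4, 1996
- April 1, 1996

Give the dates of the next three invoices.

May 6, 1996; June 3, 1996; July 1, 1996

These are Mondays at 28- or 35-day spacing (35, 28, 28, 35, 28, 28).
The pattern: 1st Monday of the month.
1st Monday of May 1996: May 6, 1996.
1st Monday of June 1996: June 3, 1996.
July 1996 — 1st Monday is July 1, 1996.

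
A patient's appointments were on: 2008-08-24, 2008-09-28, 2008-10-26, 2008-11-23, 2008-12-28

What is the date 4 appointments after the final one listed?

All dates are Sundays, 35, 28, 28, 35 days apart.
Specifically, the 4th Sunday of each month.
4th Sunday of January 2009: 2009-01-25.
February 2009 — 4th Sunday is 2009-02-22.
4th Sunday of March 2009: 2009-03-22.
April 2009 — 4th Sunday is 2009-04-26.

2009-04-26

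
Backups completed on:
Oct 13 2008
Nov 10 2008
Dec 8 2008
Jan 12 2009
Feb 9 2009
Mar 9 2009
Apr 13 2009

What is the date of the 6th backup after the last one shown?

Oct 12 2009

All dates are Mondays, 28, 28, 35, 28, 28, 35 days apart.
Specifically, the 2nd Monday of each month.
2nd Monday of May 2009: May 11 2009.
2nd Monday of June 2009: Jun 8 2009.
2nd Monday of July 2009: Jul 13 2009.
2nd Monday of August 2009: Aug 10 2009.
September 2009 — 2nd Monday is Sep 14 2009.
2nd Monday of October 2009: Oct 12 2009.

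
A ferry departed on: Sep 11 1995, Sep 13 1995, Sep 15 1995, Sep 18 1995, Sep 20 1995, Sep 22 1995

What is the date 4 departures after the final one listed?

Gaps: 2, 2, 3, 2, 2 days — not constant, but cyclic with period 3.
The events fall on every Monday, Wednesday and Friday.
The following Monday is Sep 25 1995.
The following Wednesday is Sep 27 1995.
Next Friday: Sep 29 1995.
The following Monday is Oct 2 1995.

Oct 2 1995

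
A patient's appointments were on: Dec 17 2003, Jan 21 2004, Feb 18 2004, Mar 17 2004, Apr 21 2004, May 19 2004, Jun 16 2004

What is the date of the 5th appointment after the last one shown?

These are Wednesdays at 28- or 35-day spacing (35, 28, 28, 35, 28, 28).
The pattern: 3rd Wednesday of the month.
July 2004 — 3rd Wednesday is Jul 21 2004.
3rd Wednesday of August 2004: Aug 18 2004.
3rd Wednesday of September 2004: Sep 15 2004.
3rd Wednesday of October 2004: Oct 20 2004.
3rd Wednesday of November 2004: Nov 17 2004.

Nov 17 2004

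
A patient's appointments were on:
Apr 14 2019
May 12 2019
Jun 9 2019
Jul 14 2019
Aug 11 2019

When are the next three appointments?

Sep 8 2019, Oct 13 2019, Nov 10 2019

Gaps: 28, 28, 35, 28 days — a mix of 28 and 35. Every date is a Sunday.
Each is the 2nd Sunday of its month.
September 2019 — 2nd Sunday is Sep 8 2019.
2nd Sunday of October 2019: Oct 13 2019.
November 2019 — 2nd Sunday is Nov 10 2019.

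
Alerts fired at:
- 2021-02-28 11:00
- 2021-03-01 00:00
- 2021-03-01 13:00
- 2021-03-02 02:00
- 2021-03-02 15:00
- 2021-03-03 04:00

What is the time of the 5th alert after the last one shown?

Spacing: 13, 13, 13, 13, 13 h — constant 13 h.
2021-03-03 04:00 + 13 h = 2021-03-03 17:00.
2021-03-03 17:00 + 13 h = 2021-03-04 06:00.
2021-03-04 06:00 + 13 h = 2021-03-04 19:00.
2021-03-04 19:00 + 13 h = 2021-03-05 08:00.
2021-03-05 08:00 + 13 h = 2021-03-05 21:00.

2021-03-05 21:00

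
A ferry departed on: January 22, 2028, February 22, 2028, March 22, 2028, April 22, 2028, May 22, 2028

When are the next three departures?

Each date is the 22nd; the gaps (31, 29, 31, 30) track the month lengths.
The rule is the 22nd of each month.
Next: June 2028 → June 22, 2028.
July 2028: July 22, 2028.
Next: August 2028 → August 22, 2028.

June 22, 2028; July 22, 2028; August 22, 2028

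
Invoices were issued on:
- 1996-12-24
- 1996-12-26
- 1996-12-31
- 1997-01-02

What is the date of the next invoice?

1997-01-07

Every event lands on a Tuesday or Thursday (gaps cycle 2, 5, 2).
So the schedule is: every Tuesday and Thursday.
The following Tuesday is 1997-01-07.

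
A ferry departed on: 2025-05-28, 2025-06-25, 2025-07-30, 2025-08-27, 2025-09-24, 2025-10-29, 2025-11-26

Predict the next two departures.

2025-12-31, 2026-01-28

All Wednesdays; the gaps (28, 35, 28, 28, 35, 28) vary with month length.
This is the last Wednesday of each month.
December 2025 ends with Wednesday 2025-12-31.
Last Wednesday of January 2026: 2026-01-28.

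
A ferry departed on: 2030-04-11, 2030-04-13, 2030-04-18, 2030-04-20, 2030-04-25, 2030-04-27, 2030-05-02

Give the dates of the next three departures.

2030-05-04, 2030-05-09, 2030-05-11

Gaps: 2, 5, 2, 5, 2, 5 days — not constant, but cyclic with period 2.
The events fall on every Thursday and Saturday.
The following Saturday is 2030-05-04.
The following Thursday is 2030-05-09.
The following Saturday is 2030-05-11.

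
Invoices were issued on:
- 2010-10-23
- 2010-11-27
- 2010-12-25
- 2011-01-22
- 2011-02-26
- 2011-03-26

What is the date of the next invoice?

2011-04-23

These are Saturdays at 28- or 35-day spacing (35, 28, 28, 35, 28).
The pattern: 4th Saturday of the month.
April 2011 — 4th Saturday is 2011-04-23.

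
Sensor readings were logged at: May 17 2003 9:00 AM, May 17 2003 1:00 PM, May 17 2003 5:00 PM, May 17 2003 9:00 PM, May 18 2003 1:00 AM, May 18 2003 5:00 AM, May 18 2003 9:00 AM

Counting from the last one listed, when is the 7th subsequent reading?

May 19 2003 1:00 PM

Spacing: 4, 4, 4, 4, 4, 4 h — constant 4 h.
May 18 2003 9:00 AM + 4 h = May 18 2003 1:00 PM.
May 18 2003 1:00 PM + 4 h = May 18 2003 5:00 PM.
May 18 2003 5:00 PM + 4 h = May 18 2003 9:00 PM.
May 18 2003 9:00 PM + 4 h = May 19 2003 1:00 AM.
May 19 2003 1:00 AM + 4 h = May 19 2003 5:00 AM.
May 19 2003 5:00 AM + 4 h = May 19 2003 9:00 AM.
May 19 2003 9:00 AM + 4 h = May 19 2003 1:00 PM.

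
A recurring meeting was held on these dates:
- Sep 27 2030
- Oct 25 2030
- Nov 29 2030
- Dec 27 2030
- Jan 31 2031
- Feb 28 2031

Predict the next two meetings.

All Fridays; the gaps (28, 35, 28, 35, 28) vary with month length.
This is the last Friday of each month.
Last Friday of March 2031: Mar 28 2031.
April 2031 ends with Friday Apr 25 2031.

Mar 28 2031, Apr 25 2031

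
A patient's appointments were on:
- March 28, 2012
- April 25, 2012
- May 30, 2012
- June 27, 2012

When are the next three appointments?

July 25, 2012; August 29, 2012; September 26, 2012

These are Wednesdays with 28, 35, 28-day gaps.
Each is the final Wednesday of its month — May 30, 2012 is past the 28th, so '4th Wednesday' doesn't fit.
Last Wednesday of July 2012: July 25, 2012.
Last Wednesday of August 2012: August 29, 2012.
Last Wednesday of September 2012: September 26, 2012.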